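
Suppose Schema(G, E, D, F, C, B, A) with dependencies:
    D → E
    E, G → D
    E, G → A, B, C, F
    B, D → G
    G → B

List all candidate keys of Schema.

{B, D} is a candidate key since {B, D}⁺ = {A, B, C, D, E, F, G} covers every attribute.
{D, G} is a candidate key since {D, G}⁺ = {A, B, C, D, E, F, G} covers every attribute.
{E, G} is a candidate key since {E, G}⁺ = {A, B, C, D, E, F, G} covers every attribute.
No proper subset of any of these is a key, and no other minimal superkey exists.

{B, D}, {D, G}, {E, G}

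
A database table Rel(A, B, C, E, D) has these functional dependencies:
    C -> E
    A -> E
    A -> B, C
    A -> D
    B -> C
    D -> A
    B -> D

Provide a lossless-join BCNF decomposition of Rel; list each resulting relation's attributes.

{A, B, C, D}; {C, E}

Candidate keys of the original relation: {A}, {B}, {D}.
Within {A, B, C, D, E}: {C}⁺ ∩ {A, B, C, D, E} = {C, E}, not the whole set, so C -> E violates BCNF; decompose into {C, E} and {A, B, C, D}.
{C, E} has no BCNF violation.
{A, B, C, D} has no BCNF violation.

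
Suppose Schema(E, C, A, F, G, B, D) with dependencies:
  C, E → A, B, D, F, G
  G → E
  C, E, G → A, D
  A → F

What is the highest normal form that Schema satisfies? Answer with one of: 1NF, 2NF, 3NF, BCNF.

Candidate keys: {C, E}, {C, G}. Prime attributes: {C, E, G}.
G → E: {G}⁺ = {E, G}, which is not all of the attributes, so the left side is not a superkey — BCNF is violated.
A → F determines the non-prime attribute {F} from a non-superkey — 3NF is violated.
No proper subset of a key has a non-prime attribute in its closure, so there is no partial dependency; 2NF holds.

2NF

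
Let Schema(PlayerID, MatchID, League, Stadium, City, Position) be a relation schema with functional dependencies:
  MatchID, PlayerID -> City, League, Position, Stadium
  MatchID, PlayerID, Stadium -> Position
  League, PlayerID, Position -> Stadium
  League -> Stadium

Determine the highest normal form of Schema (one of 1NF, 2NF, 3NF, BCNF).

2NF

Candidate key: {MatchID, PlayerID}. Prime attributes: {MatchID, PlayerID}.
League, PlayerID, Position -> Stadium: {League, PlayerID, Position}⁺ = {League, PlayerID, Position, Stadium}, which is not all of the attributes, so the left side is not a superkey — BCNF is violated.
Because {Stadium} is non-prime and the left side of League, PlayerID, Position -> Stadium is not a superkey, the relation is not in 3NF.
Checking every proper subset of each key, none determines a non-prime attribute — 2NF is satisfied.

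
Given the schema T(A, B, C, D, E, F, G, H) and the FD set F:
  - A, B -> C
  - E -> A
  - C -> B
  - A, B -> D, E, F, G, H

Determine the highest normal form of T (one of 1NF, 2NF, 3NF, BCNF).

3NF

Candidate keys: {A, B}, {A, C}, {B, E}, {C, E}. Prime attributes: {A, B, C, E}.
E -> A breaks BCNF: {E}⁺ = {A, E}, so {E} is not a superkey.
Since {A} ⊆ prime attributes and every other non-superkey FD also has a prime right side, the schema is in 3NF.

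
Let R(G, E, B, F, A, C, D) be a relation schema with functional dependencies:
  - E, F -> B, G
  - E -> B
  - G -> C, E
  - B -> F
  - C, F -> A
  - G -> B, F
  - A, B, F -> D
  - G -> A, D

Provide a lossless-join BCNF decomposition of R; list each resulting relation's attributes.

Candidate keys of the original relation: {E}, {G}.
In {A, B, C, D, E, F, G}, {B} is not a superkey ({B}⁺ restricted to this set is {B, F}), so split on B -> F into {B, F} and {A, B, C, D, E, G}.
{B, F} is in BCNF.
In {A, B, C, D, E, G}, {A, B} is not a superkey ({A, B}⁺ restricted to this set is {A, B, D}), so split on A, B -> D into {A, B, D} and {A, B, C, E, G}.
{A, B, D} is in BCNF.
In {A, B, C, E, G}, {B, C} is not a superkey ({B, C}⁺ restricted to this set is {A, B, C}), so split on B, C -> A into {A, B, C} and {B, C, E, G}.
{A, B, C} is in BCNF.
{B, C, E, G} is in BCNF.

{A, B, C}; {A, B, D}; {B, C, E, G}; {B, F}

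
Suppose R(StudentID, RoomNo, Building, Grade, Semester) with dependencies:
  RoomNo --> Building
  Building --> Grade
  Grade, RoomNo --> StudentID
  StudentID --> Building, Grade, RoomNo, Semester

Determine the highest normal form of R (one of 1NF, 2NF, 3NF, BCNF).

2NF

Candidate keys: {RoomNo}, {StudentID}. Prime attributes: {RoomNo, StudentID}.
For Building --> Grade we have {Building}⁺ = {Building, Grade}; {Building} is not a superkey, so BCNF fails.
Building --> Grade has non-prime {Grade} on the right and a non-superkey on the left, so 3NF fails.
With only single-attribute keys there can be no partial dependency, so 2NF holds.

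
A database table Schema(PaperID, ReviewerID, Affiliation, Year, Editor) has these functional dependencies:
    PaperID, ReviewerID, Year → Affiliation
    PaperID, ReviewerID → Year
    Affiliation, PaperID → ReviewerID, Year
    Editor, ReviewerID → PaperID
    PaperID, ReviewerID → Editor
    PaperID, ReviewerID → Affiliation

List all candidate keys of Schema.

{Affiliation, PaperID}, {Editor, ReviewerID}, {PaperID, ReviewerID}

{Affiliation, PaperID} is a candidate key since {Affiliation, PaperID}⁺ = {Affiliation, Editor, PaperID, ReviewerID, Year} covers every attribute.
{Editor, ReviewerID} is a candidate key since {Editor, ReviewerID}⁺ = {Affiliation, Editor, PaperID, ReviewerID, Year} covers every attribute.
{PaperID, ReviewerID} is a candidate key since {PaperID, ReviewerID}⁺ = {Affiliation, Editor, PaperID, ReviewerID, Year} covers every attribute.
No proper subset of any of these is a key, and no other minimal superkey exists.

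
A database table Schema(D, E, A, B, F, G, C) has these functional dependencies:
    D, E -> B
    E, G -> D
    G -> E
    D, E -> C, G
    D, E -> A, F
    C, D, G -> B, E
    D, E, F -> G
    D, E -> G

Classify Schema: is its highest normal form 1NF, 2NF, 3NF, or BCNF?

Candidate keys: {D, E}, {G}. Prime attributes: {D, E, G}.
Every FD has a superkey on the left, so the relation is in BCNF.

BCNF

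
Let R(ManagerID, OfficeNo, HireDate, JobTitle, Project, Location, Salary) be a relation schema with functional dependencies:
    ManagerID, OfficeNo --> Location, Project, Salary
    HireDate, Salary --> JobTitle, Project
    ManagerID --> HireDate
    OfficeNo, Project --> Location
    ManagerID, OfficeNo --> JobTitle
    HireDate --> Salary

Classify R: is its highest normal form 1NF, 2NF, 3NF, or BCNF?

Candidate key: {ManagerID, OfficeNo}. Prime attributes: {ManagerID, OfficeNo}.
For HireDate, Salary --> JobTitle, Project we have {HireDate, Salary}⁺ = {HireDate, JobTitle, Project, Salary}; {HireDate, Salary} is not a superkey, so BCNF fails.
HireDate, Salary --> JobTitle, Project has non-prime {JobTitle, Project} on the right and a non-superkey on the left, so 3NF fails.
Since {ManagerID} ⊂ {ManagerID, OfficeNo} and {ManagerID}⁺ ⊇ {HireDate, JobTitle, Project, Salary} with {HireDate, JobTitle, Project, Salary} non-prime, there is a partial dependency; 2NF fails.

1NF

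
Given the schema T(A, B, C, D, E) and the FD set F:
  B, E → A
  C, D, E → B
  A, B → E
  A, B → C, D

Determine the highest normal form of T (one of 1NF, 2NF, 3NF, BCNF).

BCNF

Candidate keys: {A, B}, {B, E}, {C, D, E}. Prime attributes: {A, B, C, D, E}.
The left-hand side of every FD is a superkey, so BCNF is satisfied.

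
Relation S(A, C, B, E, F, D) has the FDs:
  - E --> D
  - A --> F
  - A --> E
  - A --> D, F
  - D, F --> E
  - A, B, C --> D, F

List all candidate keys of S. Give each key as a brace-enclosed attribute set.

No FD produces {A, B, C}, so they must be in every candidate key.
{A, B, C} is a candidate key since {A, B, C}⁺ = {A, B, C, D, E, F} covers every attribute.
No other minimal set has full closure, so this is the only candidate key.

{A, B, C}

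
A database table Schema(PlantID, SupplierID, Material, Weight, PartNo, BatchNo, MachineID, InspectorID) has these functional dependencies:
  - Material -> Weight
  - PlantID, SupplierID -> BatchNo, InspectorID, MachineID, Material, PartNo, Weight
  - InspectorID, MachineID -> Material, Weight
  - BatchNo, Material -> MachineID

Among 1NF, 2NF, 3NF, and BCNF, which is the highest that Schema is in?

Candidate key: {PlantID, SupplierID}. Prime attributes: {PlantID, SupplierID}.
For Material -> Weight we have {Material}⁺ = {Material, Weight}; {Material} is not a superkey, so BCNF fails.
Material -> Weight has non-prime {Weight} on the right and a non-superkey on the left, so 3NF fails.
No proper subset of a key has a non-prime attribute in its closure, so there is no partial dependency; 2NF holds.

2NF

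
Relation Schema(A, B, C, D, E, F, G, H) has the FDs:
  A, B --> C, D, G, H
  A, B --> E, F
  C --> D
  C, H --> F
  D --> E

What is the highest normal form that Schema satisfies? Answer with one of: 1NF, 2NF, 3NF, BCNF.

Candidate key: {A, B}. Prime attributes: {A, B}.
C --> D: {C}⁺ = {C, D, E}, which is not all of the attributes, so the left side is not a superkey — BCNF is violated.
Because {D} is non-prime and the left side of C --> D is not a superkey, the relation is not in 3NF.
No proper subset of a key has a non-prime attribute in its closure, so there is no partial dependency; 2NF holds.

2NF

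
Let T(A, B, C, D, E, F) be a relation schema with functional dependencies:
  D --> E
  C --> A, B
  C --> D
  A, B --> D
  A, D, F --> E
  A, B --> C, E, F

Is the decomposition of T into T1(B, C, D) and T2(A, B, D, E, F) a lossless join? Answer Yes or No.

Common attributes: {B, D}; their closure is {B, D, E}.
Neither T1 nor T2 is contained in that closure, so the decomposition is lossy.

No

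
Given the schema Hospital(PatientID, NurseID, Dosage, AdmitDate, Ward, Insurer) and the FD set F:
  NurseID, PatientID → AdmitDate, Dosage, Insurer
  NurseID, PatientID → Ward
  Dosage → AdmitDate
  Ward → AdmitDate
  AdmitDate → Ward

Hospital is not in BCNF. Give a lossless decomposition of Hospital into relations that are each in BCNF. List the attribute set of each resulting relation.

Candidate key of the original relation: {NurseID, PatientID}.
{AdmitDate, Dosage, Insurer, NurseID, PatientID, Ward}: {Dosage} determines {AdmitDate, Dosage, Ward} here but is not a superkey — split on Dosage → AdmitDate, Ward, giving {AdmitDate, Dosage, Ward} and {Dosage, Insurer, NurseID, PatientID}.
{AdmitDate, Dosage, Ward}: {Ward} determines {AdmitDate, Ward} here but is not a superkey — split on Ward → AdmitDate, giving {AdmitDate, Ward} and {Dosage, Ward}.
{AdmitDate, Ward} is in BCNF.
{Dosage, Ward} is in BCNF.
{Dosage, Insurer, NurseID, PatientID} is in BCNF.

{AdmitDate, Ward}; {Dosage, Insurer, NurseID, PatientID}; {Dosage, Ward}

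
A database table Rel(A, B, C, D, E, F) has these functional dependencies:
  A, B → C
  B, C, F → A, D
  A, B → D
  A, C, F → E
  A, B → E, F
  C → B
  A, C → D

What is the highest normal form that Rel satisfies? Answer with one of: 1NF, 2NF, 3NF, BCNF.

Candidate keys: {A, B}, {A, C}, {C, F}. Prime attributes: {A, B, C, F}.
For C → B we have {C}⁺ = {B, C}; {C} is not a superkey, so BCNF fails.
Since {B} ⊆ prime attributes and every other non-superkey FD also has a prime right side, the schema is in 3NF.

3NF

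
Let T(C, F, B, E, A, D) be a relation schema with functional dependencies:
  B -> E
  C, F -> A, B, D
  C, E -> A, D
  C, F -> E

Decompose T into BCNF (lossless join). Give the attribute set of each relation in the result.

Candidate key of the original relation: {C, F}.
{A, B, C, D, E, F}: {B} determines {B, E} here but is not a superkey — split on B -> E, giving {B, E} and {A, B, C, D, F}.
{B, E}: every determinant is a superkey — BCNF.
{A, B, C, D, F}: {B, C} determines {A, B, C, D} here but is not a superkey — split on B, C -> A, D, giving {A, B, C, D} and {B, C, F}.
{A, B, C, D}: every determinant is a superkey — BCNF.
{B, C, F}: every determinant is a superkey — BCNF.

{A, B, C, D}; {B, C, F}; {B, E}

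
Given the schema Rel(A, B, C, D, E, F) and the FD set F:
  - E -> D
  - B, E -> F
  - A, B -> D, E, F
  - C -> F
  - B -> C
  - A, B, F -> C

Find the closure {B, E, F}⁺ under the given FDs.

Start with {B, E, F}.
E -> D applies; add {D} → now {B, D, E, F}.
B -> C applies; add {C} → now {B, C, D, E, F}.
No further FD applies.

{B, C, D, E, F}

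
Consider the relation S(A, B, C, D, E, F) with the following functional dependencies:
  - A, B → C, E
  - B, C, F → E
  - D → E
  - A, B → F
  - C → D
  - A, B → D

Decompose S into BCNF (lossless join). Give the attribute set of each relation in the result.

Candidate key of the original relation: {A, B}.
Within {A, B, C, D, E, F}: {B, C, F}⁺ ∩ {A, B, C, D, E, F} = {B, C, D, E, F}, not the whole set, so B, C, F → D, E violates BCNF; decompose into {B, C, D, E, F} and {A, B, C, F}.
Within {B, C, D, E, F}: {D}⁺ ∩ {B, C, D, E, F} = {D, E}, not the whole set, so D → E violates BCNF; decompose into {D, E} and {B, C, D, F}.
{D, E} is in BCNF.
Within {B, C, D, F}: {C}⁺ ∩ {B, C, D, F} = {C, D}, not the whole set, so C → D violates BCNF; decompose into {C, D} and {B, C, F}.
{C, D} is in BCNF.
{B, C, F} is in BCNF.
{A, B, C, F} is in BCNF.

{A, B, C, F}; {C, D}; {D, E}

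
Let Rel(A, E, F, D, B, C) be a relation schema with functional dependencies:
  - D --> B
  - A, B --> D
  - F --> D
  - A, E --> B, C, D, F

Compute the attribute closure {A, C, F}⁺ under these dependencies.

Start with {A, C, F}.
F --> D applies; add {D} → now {A, C, D, F}.
D --> B applies; add {B} → now {A, B, C, D, F}.
No further FD applies.

{A, B, C, D, F}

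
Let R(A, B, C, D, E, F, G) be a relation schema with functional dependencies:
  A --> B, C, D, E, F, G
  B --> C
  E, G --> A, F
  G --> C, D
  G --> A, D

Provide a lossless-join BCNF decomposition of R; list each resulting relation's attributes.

Candidate keys of the original relation: {A}, {G}.
In {A, B, C, D, E, F, G}, {B} is not a superkey ({B}⁺ restricted to this set is {B, C}), so split on B --> C into {B, C} and {A, B, D, E, F, G}.
{B, C}: every determinant is a superkey — BCNF.
{A, B, D, E, F, G}: every determinant is a superkey — BCNF.

{A, B, D, E, F, G}; {B, C}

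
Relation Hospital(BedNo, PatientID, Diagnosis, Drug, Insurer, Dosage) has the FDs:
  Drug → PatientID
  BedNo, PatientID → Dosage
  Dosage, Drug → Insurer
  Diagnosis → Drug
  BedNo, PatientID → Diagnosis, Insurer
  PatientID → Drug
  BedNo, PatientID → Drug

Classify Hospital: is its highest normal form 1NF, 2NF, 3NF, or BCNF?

2NF

Candidate keys: {BedNo, Diagnosis}, {BedNo, Drug}, {BedNo, PatientID}. Prime attributes: {BedNo, Diagnosis, Drug, PatientID}.
Drug → PatientID breaks BCNF: {Drug}⁺ = {Drug, PatientID}, so {Drug} is not a superkey.
Dosage, Drug → Insurer determines the non-prime attribute {Insurer} from a non-superkey — 3NF is violated.
Checking every proper subset of each key, none determines a non-prime attribute — 2NF is satisfied.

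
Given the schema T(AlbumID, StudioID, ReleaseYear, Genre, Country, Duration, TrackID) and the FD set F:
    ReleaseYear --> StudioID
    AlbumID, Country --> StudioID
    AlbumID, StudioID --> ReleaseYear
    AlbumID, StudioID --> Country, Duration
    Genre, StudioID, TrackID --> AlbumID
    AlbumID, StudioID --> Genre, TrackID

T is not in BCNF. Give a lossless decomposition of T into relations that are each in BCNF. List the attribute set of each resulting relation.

{AlbumID, Country, Duration, Genre, ReleaseYear, TrackID}; {ReleaseYear, StudioID}

Candidate keys of the original relation: {AlbumID, Country}, {AlbumID, ReleaseYear}, {AlbumID, StudioID}, {Genre, ReleaseYear, TrackID}, {Genre, StudioID, TrackID}.
{AlbumID, Country, Duration, Genre, ReleaseYear, StudioID, TrackID}: {ReleaseYear} determines {ReleaseYear, StudioID} here but is not a superkey — split on ReleaseYear --> StudioID, giving {ReleaseYear, StudioID} and {AlbumID, Country, Duration, Genre, ReleaseYear, TrackID}.
{ReleaseYear, StudioID} has no BCNF violation.
{AlbumID, Country, Duration, Genre, ReleaseYear, TrackID} has no BCNF violation.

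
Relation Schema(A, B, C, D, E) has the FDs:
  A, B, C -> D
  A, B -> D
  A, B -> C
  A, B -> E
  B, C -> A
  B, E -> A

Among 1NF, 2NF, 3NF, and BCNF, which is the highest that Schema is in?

Candidate keys: {A, B}, {B, C}, {B, E}. Prime attributes: {A, B, C, E}.
Every FD has a superkey on the left, so the relation is in BCNF.

BCNF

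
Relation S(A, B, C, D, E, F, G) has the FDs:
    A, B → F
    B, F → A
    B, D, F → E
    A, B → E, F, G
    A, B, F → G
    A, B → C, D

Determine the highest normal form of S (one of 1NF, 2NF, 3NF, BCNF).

BCNF

Candidate keys: {A, B}, {B, F}. Prime attributes: {A, B, F}.
Every FD has a superkey on the left, so the relation is in BCNF.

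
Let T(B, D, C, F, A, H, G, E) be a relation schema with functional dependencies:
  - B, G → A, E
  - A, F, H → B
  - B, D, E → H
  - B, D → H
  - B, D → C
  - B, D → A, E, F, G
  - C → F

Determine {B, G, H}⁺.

Start with {B, G, H}.
B, G → A, E applies; add {A, E} → now {A, B, E, G, H}.
No further FD applies.

{A, B, E, G, H}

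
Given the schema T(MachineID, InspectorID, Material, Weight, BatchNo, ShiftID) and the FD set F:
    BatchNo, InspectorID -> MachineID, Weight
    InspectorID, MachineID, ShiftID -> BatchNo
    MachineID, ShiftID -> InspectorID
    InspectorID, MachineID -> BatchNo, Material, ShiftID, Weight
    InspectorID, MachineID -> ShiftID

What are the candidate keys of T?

{BatchNo, InspectorID}⁺ = {BatchNo, InspectorID, MachineID, Material, ShiftID, Weight} — all of the relation — so {BatchNo, InspectorID} is a candidate key.
{InspectorID, MachineID}⁺ = {BatchNo, InspectorID, MachineID, Material, ShiftID, Weight} — all of the relation — so {InspectorID, MachineID} is a candidate key.
{MachineID, ShiftID}⁺ = {BatchNo, InspectorID, MachineID, Material, ShiftID, Weight} — all of the relation — so {MachineID, ShiftID} is a candidate key.
These are minimal and exhaustive — every other superkey contains one of them.

{BatchNo, InspectorID}, {InspectorID, MachineID}, {MachineID, ShiftID}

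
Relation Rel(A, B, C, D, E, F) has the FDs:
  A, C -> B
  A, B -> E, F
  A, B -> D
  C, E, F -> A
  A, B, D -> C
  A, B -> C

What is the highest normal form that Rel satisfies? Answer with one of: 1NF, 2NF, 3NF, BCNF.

BCNF

Candidate keys: {A, B}, {A, C}, {C, E, F}. Prime attributes: {A, B, C, E, F}.
Every FD has a superkey on the left, so the relation is in BCNF.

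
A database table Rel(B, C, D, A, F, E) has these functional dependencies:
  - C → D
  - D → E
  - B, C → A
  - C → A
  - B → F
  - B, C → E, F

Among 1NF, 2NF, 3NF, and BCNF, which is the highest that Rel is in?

Candidate key: {B, C}. Prime attributes: {B, C}.
C → D: {C}⁺ = {A, C, D, E}, which is not all of the attributes, so the left side is not a superkey — BCNF is violated.
C → D determines the non-prime attribute {D} from a non-superkey — 3NF is violated.
{B} is a proper subset of the key {B, C}, and {B}⁺ contains the non-prime attribute {F} — a partial dependency, so 2NF is violated.

1NF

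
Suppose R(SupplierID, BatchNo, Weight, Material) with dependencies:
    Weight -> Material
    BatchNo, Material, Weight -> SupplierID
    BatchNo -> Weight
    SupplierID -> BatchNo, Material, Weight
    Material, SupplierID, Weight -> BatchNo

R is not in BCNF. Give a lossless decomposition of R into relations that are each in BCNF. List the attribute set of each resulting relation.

Candidate keys of the original relation: {BatchNo}, {SupplierID}.
{BatchNo, Material, SupplierID, Weight}: {Weight} determines {Material, Weight} here but is not a superkey — split on Weight -> Material, giving {Material, Weight} and {BatchNo, SupplierID, Weight}.
{Material, Weight} has no BCNF violation.
{BatchNo, SupplierID, Weight} has no BCNF violation.

{BatchNo, SupplierID, Weight}; {Material, Weight}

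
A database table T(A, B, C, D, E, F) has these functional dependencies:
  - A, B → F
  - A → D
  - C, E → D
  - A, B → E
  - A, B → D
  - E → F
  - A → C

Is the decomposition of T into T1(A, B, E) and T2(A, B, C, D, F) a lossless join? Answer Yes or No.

T1 ∩ T2 = {A, B}; its closure under F is {A, B, C, D, E, F}.
T1 is contained in that closure, so T1 ∩ T2 → T1 holds and the join is lossless.

Yes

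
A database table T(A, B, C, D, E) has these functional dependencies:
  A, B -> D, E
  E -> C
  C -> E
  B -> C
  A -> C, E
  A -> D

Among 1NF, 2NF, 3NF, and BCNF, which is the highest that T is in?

Candidate key: {A, B}. Prime attributes: {A, B}.
E -> C: {E}⁺ = {C, E}, which is not all of the attributes, so the left side is not a superkey — BCNF is violated.
E -> C determines the non-prime attribute {C} from a non-superkey — 3NF is violated.
{A} is a proper subset of the key {A, B}, and {A}⁺ contains the non-prime attributes {C, D, E} — a partial dependency, so 2NF is violated.

1NF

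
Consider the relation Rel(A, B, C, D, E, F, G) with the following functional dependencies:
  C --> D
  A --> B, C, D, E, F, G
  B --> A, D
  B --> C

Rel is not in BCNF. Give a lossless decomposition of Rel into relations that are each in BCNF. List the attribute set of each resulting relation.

Candidate keys of the original relation: {A}, {B}.
In {A, B, C, D, E, F, G}, {C} is not a superkey ({C}⁺ restricted to this set is {C, D}), so split on C --> D into {C, D} and {A, B, C, E, F, G}.
{C, D} is in BCNF.
{A, B, C, E, F, G} is in BCNF.

{A, B, C, E, F, G}; {C, D}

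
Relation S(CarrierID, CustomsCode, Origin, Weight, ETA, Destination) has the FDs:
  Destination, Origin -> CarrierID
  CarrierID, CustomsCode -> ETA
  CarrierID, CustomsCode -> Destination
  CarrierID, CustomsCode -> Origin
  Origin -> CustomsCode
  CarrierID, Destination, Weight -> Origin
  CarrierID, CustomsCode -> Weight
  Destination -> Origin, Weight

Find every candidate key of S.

{CarrierID, CustomsCode}, {CarrierID, Origin}, {Destination}

{Destination}⁺ = {CarrierID, CustomsCode, Destination, ETA, Origin, Weight} — all of the relation — so {Destination} is a candidate key.
{CarrierID, CustomsCode}⁺ = {CarrierID, CustomsCode, Destination, ETA, Origin, Weight} — all of the relation — so {CarrierID, CustomsCode} is a candidate key.
{CarrierID, Origin}⁺ = {CarrierID, CustomsCode, Destination, ETA, Origin, Weight} — all of the relation — so {CarrierID, Origin} is a candidate key.
No proper subset of any of these is a key, and no other minimal superkey exists.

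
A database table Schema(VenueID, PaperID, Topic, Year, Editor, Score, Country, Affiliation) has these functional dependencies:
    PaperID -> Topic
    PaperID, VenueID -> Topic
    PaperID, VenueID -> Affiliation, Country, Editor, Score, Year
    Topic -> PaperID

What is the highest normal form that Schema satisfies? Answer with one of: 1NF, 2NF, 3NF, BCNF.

Candidate keys: {PaperID, VenueID}, {Topic, VenueID}. Prime attributes: {PaperID, Topic, VenueID}.
For PaperID -> Topic we have {PaperID}⁺ = {PaperID, Topic}; {PaperID} is not a superkey, so BCNF fails.
Since {Topic} ⊆ prime attributes and every other non-superkey FD also has a prime right side, the schema is in 3NF.

3NF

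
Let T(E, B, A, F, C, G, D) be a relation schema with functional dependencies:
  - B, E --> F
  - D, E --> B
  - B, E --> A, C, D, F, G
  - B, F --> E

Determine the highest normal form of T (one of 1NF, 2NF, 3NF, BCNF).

Candidate keys: {B, E}, {B, F}, {D, E}. Prime attributes: {B, D, E, F}.
The left-hand side of every FD is a superkey, so BCNF is satisfied.

BCNF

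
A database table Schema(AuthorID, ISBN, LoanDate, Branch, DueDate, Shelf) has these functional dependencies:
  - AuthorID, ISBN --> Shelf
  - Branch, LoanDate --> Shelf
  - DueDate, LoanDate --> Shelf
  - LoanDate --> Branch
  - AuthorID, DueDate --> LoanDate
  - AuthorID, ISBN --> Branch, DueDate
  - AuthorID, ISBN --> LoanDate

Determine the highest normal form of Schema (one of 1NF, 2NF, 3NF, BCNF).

2NF

Candidate key: {AuthorID, ISBN}. Prime attributes: {AuthorID, ISBN}.
Branch, LoanDate --> Shelf breaks BCNF: {Branch, LoanDate}⁺ = {Branch, LoanDate, Shelf}, so {Branch, LoanDate} is not a superkey.
Branch, LoanDate --> Shelf has non-prime {Shelf} on the right and a non-superkey on the left, so 3NF fails.
No proper subset of a key has a non-prime attribute in its closure, so there is no partial dependency; 2NF holds.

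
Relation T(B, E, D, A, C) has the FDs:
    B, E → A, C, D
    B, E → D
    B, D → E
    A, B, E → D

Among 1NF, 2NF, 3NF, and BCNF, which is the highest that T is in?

BCNF

Candidate keys: {B, D}, {B, E}. Prime attributes: {B, D, E}.
The left-hand side of every FD is a superkey, so BCNF is satisfied.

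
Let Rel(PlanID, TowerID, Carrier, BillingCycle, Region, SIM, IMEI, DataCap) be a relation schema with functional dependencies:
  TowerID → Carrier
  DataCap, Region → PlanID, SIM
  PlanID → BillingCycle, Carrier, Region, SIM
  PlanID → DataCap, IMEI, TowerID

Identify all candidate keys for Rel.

{DataCap, Region}, {PlanID}

{PlanID} is a candidate key since {PlanID}⁺ = {BillingCycle, Carrier, DataCap, IMEI, PlanID, Region, SIM, TowerID} covers every attribute.
{DataCap, Region} is a candidate key since {DataCap, Region}⁺ = {BillingCycle, Carrier, DataCap, IMEI, PlanID, Region, SIM, TowerID} covers every attribute.
Any other superkey properly contains one of these, so there are no further candidate keys.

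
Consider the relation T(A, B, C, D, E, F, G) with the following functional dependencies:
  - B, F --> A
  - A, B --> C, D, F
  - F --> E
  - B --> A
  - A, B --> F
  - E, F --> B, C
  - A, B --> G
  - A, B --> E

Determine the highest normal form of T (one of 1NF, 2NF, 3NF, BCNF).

Candidate keys: {B}, {F}. Prime attributes: {B, F}.
Every FD has a superkey on the left, so the relation is in BCNF.

BCNF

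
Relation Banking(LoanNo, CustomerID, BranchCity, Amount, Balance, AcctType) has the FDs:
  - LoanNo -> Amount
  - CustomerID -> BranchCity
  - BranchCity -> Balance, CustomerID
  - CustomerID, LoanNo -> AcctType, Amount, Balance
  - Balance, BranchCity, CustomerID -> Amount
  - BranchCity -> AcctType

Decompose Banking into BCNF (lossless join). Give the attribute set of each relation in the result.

{AcctType, Balance, BranchCity, CustomerID}; {Amount, LoanNo}; {CustomerID, LoanNo}

Candidate keys of the original relation: {BranchCity, LoanNo}, {CustomerID, LoanNo}.
Within {AcctType, Amount, Balance, BranchCity, CustomerID, LoanNo}: {LoanNo}⁺ ∩ {AcctType, Amount, Balance, BranchCity, CustomerID, LoanNo} = {Amount, LoanNo}, not the whole set, so LoanNo -> Amount violates BCNF; decompose into {Amount, LoanNo} and {AcctType, Balance, BranchCity, CustomerID, LoanNo}.
{Amount, LoanNo}: every determinant is a superkey — BCNF.
Within {AcctType, Balance, BranchCity, CustomerID, LoanNo}: {CustomerID}⁺ ∩ {AcctType, Balance, BranchCity, CustomerID, LoanNo} = {AcctType, Balance, BranchCity, CustomerID}, not the whole set, so CustomerID -> AcctType, Balance, BranchCity violates BCNF; decompose into {AcctType, Balance, BranchCity, CustomerID} and {CustomerID, LoanNo}.
{AcctType, Balance, BranchCity, CustomerID}: every determinant is a superkey — BCNF.
{CustomerID, LoanNo}: every determinant is a superkey — BCNF.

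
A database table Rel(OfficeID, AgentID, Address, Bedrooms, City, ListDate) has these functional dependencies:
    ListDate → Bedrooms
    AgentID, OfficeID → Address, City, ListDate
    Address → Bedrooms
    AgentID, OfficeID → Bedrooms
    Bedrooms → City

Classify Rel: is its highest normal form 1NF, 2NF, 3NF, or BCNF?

Candidate key: {AgentID, OfficeID}. Prime attributes: {AgentID, OfficeID}.
ListDate → Bedrooms breaks BCNF: {ListDate}⁺ = {Bedrooms, City, ListDate}, so {ListDate} is not a superkey.
ListDate → Bedrooms determines the non-prime attribute {Bedrooms} from a non-superkey — 3NF is violated.
Checking every proper subset of each key, none determines a non-prime attribute — 2NF is satisfied.

2NF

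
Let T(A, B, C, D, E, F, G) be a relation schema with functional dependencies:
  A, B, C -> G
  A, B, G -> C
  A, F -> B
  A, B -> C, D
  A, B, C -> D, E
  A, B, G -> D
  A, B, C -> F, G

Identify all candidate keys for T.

{A, B}, {A, F}

{A} never appears on the right of any FD, so every key must include it.
{A, B}⁺ = {A, B, C, D, E, F, G}, which is every attribute, so {A, B} is a candidate key.
{A, F}⁺ = {A, B, C, D, E, F, G}, which is every attribute, so {A, F} is a candidate key.
No proper subset of any of these is a key, and no other minimal superkey exists.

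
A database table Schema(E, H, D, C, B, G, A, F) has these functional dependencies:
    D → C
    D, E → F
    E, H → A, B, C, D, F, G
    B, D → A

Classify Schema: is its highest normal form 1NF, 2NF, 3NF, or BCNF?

2NF

Candidate key: {E, H}. Prime attributes: {E, H}.
D → C breaks BCNF: {D}⁺ = {C, D}, so {D} is not a superkey.
D → C determines the non-prime attribute {C} from a non-superkey — 3NF is violated.
Checking every proper subset of each key, none determines a non-prime attribute — 2NF is satisfied.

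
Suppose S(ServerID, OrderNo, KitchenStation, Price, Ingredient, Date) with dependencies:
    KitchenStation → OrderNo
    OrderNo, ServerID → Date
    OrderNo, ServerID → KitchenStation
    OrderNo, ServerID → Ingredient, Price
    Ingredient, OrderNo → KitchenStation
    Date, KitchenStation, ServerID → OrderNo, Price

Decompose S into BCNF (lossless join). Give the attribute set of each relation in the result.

{Date, Ingredient, KitchenStation, Price, ServerID}; {KitchenStation, OrderNo}

Candidate keys of the original relation: {KitchenStation, ServerID}, {OrderNo, ServerID}.
{Date, Ingredient, KitchenStation, OrderNo, Price, ServerID}: {KitchenStation} determines {KitchenStation, OrderNo} here but is not a superkey — split on KitchenStation → OrderNo, giving {KitchenStation, OrderNo} and {Date, Ingredient, KitchenStation, Price, ServerID}.
{KitchenStation, OrderNo} is in BCNF.
{Date, Ingredient, KitchenStation, Price, ServerID} is in BCNF.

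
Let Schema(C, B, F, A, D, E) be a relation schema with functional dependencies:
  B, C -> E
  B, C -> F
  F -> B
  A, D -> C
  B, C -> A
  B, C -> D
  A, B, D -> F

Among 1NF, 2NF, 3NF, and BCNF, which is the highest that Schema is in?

3NF

Candidate keys: {A, B, D}, {A, D, F}, {B, C}, {C, F}. Prime attributes: {A, B, C, D, F}.
For F -> B we have {F}⁺ = {B, F}; {F} is not a superkey, so BCNF fails.
Its right-hand attributes {B} are all prime, as are those of every other non-superkey FD — the relation is in 3NF.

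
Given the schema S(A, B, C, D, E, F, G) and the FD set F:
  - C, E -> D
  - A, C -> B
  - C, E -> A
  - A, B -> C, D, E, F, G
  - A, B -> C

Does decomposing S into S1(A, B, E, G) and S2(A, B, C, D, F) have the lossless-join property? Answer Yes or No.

Common attributes: {A, B}; their closure is {A, B, C, D, E, F, G}.
Since S1 ⊆ {A, B, C, D, E, F, G}, the intersection is a superkey of S1; the decomposition is lossless.

Yes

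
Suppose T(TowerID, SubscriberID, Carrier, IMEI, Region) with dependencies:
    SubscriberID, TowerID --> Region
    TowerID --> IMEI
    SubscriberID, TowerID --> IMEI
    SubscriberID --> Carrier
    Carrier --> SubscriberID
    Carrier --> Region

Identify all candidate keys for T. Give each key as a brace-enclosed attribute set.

{TowerID} never appears on the right of any FD, so every key must include it.
Closure of {Carrier, TowerID} is {Carrier, IMEI, Region, SubscriberID, TowerID}, the whole schema; {Carrier, TowerID} is a candidate key.
Closure of {SubscriberID, TowerID} is {Carrier, IMEI, Region, SubscriberID, TowerID}, the whole schema; {SubscriberID, TowerID} is a candidate key.
Any other superkey properly contains one of these, so there are no further candidate keys.

{Carrier, TowerID}, {SubscriberID, TowerID}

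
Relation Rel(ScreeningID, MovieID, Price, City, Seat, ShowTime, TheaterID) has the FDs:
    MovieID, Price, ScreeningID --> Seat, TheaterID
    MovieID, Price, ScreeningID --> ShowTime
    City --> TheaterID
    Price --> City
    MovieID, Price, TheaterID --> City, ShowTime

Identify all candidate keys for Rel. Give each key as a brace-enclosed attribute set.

{MovieID, Price, ScreeningID}

No FD produces {MovieID, Price, ScreeningID}, so they must be in every candidate key.
{MovieID, Price, ScreeningID}⁺ = {City, MovieID, Price, ScreeningID, Seat, ShowTime, TheaterID} — all of the relation — so {MovieID, Price, ScreeningID} is a candidate key.
No smaller or unrelated set reaches every attribute, so there are no other keys.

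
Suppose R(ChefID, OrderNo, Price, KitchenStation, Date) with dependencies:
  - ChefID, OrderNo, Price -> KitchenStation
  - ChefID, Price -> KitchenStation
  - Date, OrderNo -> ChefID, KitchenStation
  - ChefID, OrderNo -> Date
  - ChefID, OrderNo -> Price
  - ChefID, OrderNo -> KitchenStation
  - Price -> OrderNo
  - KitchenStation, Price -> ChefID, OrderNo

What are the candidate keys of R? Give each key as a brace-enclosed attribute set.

{ChefID, OrderNo} is a candidate key since {ChefID, OrderNo}⁺ = {ChefID, Date, KitchenStation, OrderNo, Price} covers every attribute.
{ChefID, Price} is a candidate key since {ChefID, Price}⁺ = {ChefID, Date, KitchenStation, OrderNo, Price} covers every attribute.
{Date, OrderNo} is a candidate key since {Date, OrderNo}⁺ = {ChefID, Date, KitchenStation, OrderNo, Price} covers every attribute.
{Date, Price} is a candidate key since {Date, Price}⁺ = {ChefID, Date, KitchenStation, OrderNo, Price} covers every attribute.
{KitchenStation, Price} is a candidate key since {KitchenStation, Price}⁺ = {ChefID, Date, KitchenStation, OrderNo, Price} covers every attribute.
Any other superkey properly contains one of these, so there are no further candidate keys.

{ChefID, OrderNo}, {ChefID, Price}, {Date, OrderNo}, {Date, Price}, {KitchenStation, Price}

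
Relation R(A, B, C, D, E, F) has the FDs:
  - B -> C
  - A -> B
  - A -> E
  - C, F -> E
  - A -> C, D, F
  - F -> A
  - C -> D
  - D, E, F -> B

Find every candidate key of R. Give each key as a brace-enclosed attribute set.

{A}, {F}

{A}⁺ = {A, B, C, D, E, F}, which is every attribute, so {A} is a candidate key.
{F}⁺ = {A, B, C, D, E, F}, which is every attribute, so {F} is a candidate key.
No proper subset of any of these is a key, and no other minimal superkey exists.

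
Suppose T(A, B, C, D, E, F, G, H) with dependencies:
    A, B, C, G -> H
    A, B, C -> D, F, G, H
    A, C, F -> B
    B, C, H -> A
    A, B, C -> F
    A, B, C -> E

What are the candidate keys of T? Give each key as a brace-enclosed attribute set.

{A, B, C}, {A, C, F}, {B, C, H}

Attributes never on any right-hand side: {C} — every candidate key must contain it.
{A, B, C}⁺ = {A, B, C, D, E, F, G, H}, which is every attribute, so {A, B, C} is a candidate key.
{A, C, F}⁺ = {A, B, C, D, E, F, G, H}, which is every attribute, so {A, C, F} is a candidate key.
{B, C, H}⁺ = {A, B, C, D, E, F, G, H}, which is every attribute, so {B, C, H} is a candidate key.
No proper subset of any of these is a key, and no other minimal superkey exists.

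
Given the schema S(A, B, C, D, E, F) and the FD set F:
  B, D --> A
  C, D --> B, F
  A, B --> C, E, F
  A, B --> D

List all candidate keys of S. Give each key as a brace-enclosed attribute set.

{A, B}⁺ = {A, B, C, D, E, F} — all of the relation — so {A, B} is a candidate key.
{B, D}⁺ = {A, B, C, D, E, F} — all of the relation — so {B, D} is a candidate key.
{C, D}⁺ = {A, B, C, D, E, F} — all of the relation — so {C, D} is a candidate key.
Any other superkey properly contains one of these, so there are no further candidate keys.

{A, B}, {B, D}, {C, D}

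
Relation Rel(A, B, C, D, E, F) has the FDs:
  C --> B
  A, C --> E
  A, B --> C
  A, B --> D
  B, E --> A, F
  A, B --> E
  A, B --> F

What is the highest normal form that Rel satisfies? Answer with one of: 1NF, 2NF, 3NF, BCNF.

Candidate keys: {A, B}, {A, C}, {B, E}, {C, E}. Prime attributes: {A, B, C, E}.
C --> B breaks BCNF: {C}⁺ = {B, C}, so {C} is not a superkey.
Since {B} ⊆ prime attributes and every other non-superkey FD also has a prime right side, the schema is in 3NF.

3NF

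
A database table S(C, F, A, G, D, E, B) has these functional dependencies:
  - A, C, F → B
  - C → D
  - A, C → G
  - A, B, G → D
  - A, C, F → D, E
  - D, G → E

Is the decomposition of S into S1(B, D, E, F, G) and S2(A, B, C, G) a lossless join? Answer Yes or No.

No

The shared attributes are {B, G} and {B, G}⁺ = {B, G}.
S1 ⊄ {B, G} and S2 ⊄ {B, G}, so the split is lossy.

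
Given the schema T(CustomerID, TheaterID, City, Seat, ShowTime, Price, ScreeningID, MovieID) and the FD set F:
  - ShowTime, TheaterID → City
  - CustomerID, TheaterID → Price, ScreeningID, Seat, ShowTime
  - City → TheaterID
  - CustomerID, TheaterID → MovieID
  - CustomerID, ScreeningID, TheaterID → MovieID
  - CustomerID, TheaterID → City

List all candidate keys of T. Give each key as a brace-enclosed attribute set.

{City, CustomerID}, {CustomerID, TheaterID}

No FD produces {CustomerID}, so it must be in every candidate key.
{City, CustomerID}⁺ = {City, CustomerID, MovieID, Price, ScreeningID, Seat, ShowTime, TheaterID}, which is every attribute, so {City, CustomerID} is a candidate key.
{CustomerID, TheaterID}⁺ = {City, CustomerID, MovieID, Price, ScreeningID, Seat, ShowTime, TheaterID}, which is every attribute, so {CustomerID, TheaterID} is a candidate key.
No proper subset of any of these is a key, and no other minimal superkey exists.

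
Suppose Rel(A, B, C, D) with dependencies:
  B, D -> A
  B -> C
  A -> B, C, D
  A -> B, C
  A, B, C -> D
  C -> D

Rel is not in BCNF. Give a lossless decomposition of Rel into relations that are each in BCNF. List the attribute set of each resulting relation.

Candidate keys of the original relation: {A}, {B}.
{A, B, C, D}: {C} determines {C, D} here but is not a superkey — split on C -> D, giving {C, D} and {A, B, C}.
{C, D} is in BCNF.
{A, B, C} is in BCNF.

{A, B, C}; {C, D}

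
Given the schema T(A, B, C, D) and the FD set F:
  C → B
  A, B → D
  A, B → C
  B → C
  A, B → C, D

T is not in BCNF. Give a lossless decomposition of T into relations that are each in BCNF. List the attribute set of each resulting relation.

Candidate keys of the original relation: {A, B}, {A, C}.
{A, B, C, D}: {C} determines {B, C} here but is not a superkey — split on C → B, giving {B, C} and {A, C, D}.
{B, C} has no BCNF violation.
{A, C, D} has no BCNF violation.

{A, C, D}; {B, C}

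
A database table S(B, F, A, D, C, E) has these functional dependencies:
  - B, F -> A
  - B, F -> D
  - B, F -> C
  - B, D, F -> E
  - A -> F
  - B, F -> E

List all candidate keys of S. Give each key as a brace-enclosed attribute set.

{A, B}, {B, F}

Attributes never on any right-hand side: {B} — every candidate key must contain it.
{A, B} is a candidate key since {A, B}⁺ = {A, B, C, D, E, F} covers every attribute.
{B, F} is a candidate key since {B, F}⁺ = {A, B, C, D, E, F} covers every attribute.
Any other superkey properly contains one of these, so there are no further candidate keys.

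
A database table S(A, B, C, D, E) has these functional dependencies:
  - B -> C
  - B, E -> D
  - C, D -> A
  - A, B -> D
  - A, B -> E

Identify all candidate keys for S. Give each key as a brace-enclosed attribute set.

{B} never appears on the right of any FD, so every key must include it.
Closure of {A, B} is {A, B, C, D, E}, the whole schema; {A, B} is a candidate key.
Closure of {B, D} is {A, B, C, D, E}, the whole schema; {B, D} is a candidate key.
Closure of {B, E} is {A, B, C, D, E}, the whole schema; {B, E} is a candidate key.
Any other superkey properly contains one of these, so there are no further candidate keys.

{A, B}, {B, D}, {B, E}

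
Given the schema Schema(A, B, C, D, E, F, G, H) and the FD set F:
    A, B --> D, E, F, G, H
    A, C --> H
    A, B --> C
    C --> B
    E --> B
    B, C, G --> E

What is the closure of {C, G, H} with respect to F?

{B, C, E, G, H}

Start with {C, G, H}.
C --> B applies; add {B} → now {B, C, G, H}.
B, C, G --> E applies; add {E} → now {B, C, E, G, H}.
No further FD applies.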